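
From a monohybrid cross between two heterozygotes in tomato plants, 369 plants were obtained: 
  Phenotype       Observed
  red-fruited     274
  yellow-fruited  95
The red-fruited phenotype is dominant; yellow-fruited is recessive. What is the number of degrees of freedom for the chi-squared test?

For a monohybrid cross between heterozygotes with complete dominance, the expected phenotypic ratio is 3:1.
A goodness-of-fit test with 2 phenotype classes has df = 2 − 1 = 1.

1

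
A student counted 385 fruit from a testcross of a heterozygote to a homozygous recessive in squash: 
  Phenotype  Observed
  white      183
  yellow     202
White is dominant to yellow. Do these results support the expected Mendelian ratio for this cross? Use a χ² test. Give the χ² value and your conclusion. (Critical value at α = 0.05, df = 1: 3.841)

0.938; consistent

A testcross of a heterozygote (Aa × aa) gives a 1:1 phenotypic ratio.
Under the 1:1 hypothesis (Σ ratio = 2, N = 385):
  white: 385 × 1/2 = 192.5
  yellow: 385 × 1/2 = 192.5
χ² = Σ (O − E)² / E
  white: (183 − 192.5)² / 192.5 = 0.4688
  yellow: (202 − 192.5)² / 192.5 = 0.4688
χ² = 0.4688 + 0.4688 = 0.9376 ≈ 0.938
Degrees of freedom = 2 − 1 = 1; critical value at α = 0.05 is 3.841.
Since 0.938 < 3.841, we fail to reject the null hypothesis — the data are consistent with the 1:1 ratio.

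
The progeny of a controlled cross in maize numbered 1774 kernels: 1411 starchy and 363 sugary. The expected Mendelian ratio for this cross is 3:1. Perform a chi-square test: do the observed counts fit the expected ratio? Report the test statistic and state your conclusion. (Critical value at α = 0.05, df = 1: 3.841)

19.482; not consistent

Total ratio parts = 4. Expected numbers out of 1774:
  starchy: 1774 × 3/4 = 1330.5
  sugary: 1774 × 1/4 = 443.5
χ² = Σ (O − E)² / E
  starchy: (1411 − 1330.5)² / 1330.5 = 4.8705
  sugary: (363 − 443.5)² / 443.5 = 14.6116
χ² = 4.8705 + 14.6116 = 19.4821 ≈ 19.482
Degrees of freedom = 2 − 1 = 1; critical value at α = 0.05 is 3.841.
Since 19.482 > 3.841, we reject the null hypothesis — the data do not fit the 3:1 ratio.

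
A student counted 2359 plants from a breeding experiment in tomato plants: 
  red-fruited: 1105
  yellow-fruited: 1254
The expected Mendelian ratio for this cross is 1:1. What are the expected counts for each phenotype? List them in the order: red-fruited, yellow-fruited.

Total ratio parts = 2. Expected numbers out of 2359:
  red-fruited: 2359 × 1/2 = 1179.5
  yellow-fruited: 2359 × 1/2 = 1179.5

1179.5, 1179.5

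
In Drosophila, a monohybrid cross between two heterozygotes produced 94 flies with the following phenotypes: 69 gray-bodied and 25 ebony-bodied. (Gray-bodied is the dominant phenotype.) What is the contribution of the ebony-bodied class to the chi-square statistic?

For a monohybrid cross between heterozygotes with complete dominance, the expected phenotypic ratio is 3:1.
Expected counts for N = 94 under a 3:1 ratio (total parts = 4):
  gray-bodied: 94 × 3/4 = 70.5
  ebony-bodied: 94 × 1/4 = 23.5
Contribution of ebony-bodied: (25 − 23.5)² / 23.5 = 0.0957

0.096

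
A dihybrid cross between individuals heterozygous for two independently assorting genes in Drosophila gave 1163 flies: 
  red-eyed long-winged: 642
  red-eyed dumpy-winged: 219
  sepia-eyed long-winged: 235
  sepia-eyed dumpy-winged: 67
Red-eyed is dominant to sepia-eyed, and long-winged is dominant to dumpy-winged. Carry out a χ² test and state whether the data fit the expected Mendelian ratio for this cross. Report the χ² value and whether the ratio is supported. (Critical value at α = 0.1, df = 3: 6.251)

1.992; consistent

A dihybrid F₂ with independent assortment and complete dominance at both loci gives a 9:3:3:1 phenotypic ratio.
Total ratio parts = 16. Expected numbers out of 1163:
  red-eyed long-winged: 1163 × 9/16 = 654.1875
  red-eyed dumpy-winged: 1163 × 3/16 = 218.0625
  sepia-eyed long-winged: 1163 × 3/16 = 218.0625
  sepia-eyed dumpy-winged: 1163 × 1/16 = 72.6875
χ² = Σ (O − E)² / E
  red-eyed long-winged: (642 − 654.1875)² / 654.1875 = 0.2271
  red-eyed dumpy-winged: (219 − 218.0625)² / 218.0625 = 0.0040
  sepia-eyed long-winged: (235 − 218.0625)² / 218.0625 = 1.3156
  sepia-eyed dumpy-winged: (67 − 72.6875)² / 72.6875 = 0.4450
χ² = 0.2271 + 0.0040 + 1.3156 + 0.4450 = 1.9917 ≈ 1.992
Degrees of freedom = 4 − 1 = 3; critical value at α = 0.1 is 6.251.
Since 1.992 < 6.251, we fail to reject the null hypothesis — the data are consistent with the 9:3:3:1 ratio.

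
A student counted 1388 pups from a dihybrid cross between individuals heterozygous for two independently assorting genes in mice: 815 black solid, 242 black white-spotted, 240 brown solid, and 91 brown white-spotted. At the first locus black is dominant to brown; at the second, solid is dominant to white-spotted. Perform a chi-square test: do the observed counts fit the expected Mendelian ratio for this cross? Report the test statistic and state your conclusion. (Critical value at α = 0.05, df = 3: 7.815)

A dihybrid F₂ with independent assortment and complete dominance at both loci gives a 9:3:3:1 phenotypic ratio.
Expected counts for N = 1388 under a 9:3:3:1 ratio (total parts = 16):
  black solid: 1388 × 9/16 = 780.75
  black white-spotted: 1388 × 3/16 = 260.25
  brown solid: 1388 × 3/16 = 260.25
  brown white-spotted: 1388 × 1/16 = 86.75
χ² = Σ (O − E)² / E
  black solid: (815 − 780.75)² / 780.75 = 1.5025
  black white-spotted: (242 − 260.25)² / 260.25 = 1.2798
  brown solid: (240 − 260.25)² / 260.25 = 1.5756
  brown white-spotted: (91 − 86.75)² / 86.75 = 0.2082
χ² = 1.5025 + 1.2798 + 1.5756 + 0.2082 = 4.5661 ≈ 4.566
Degrees of freedom = 4 − 1 = 3; critical value at α = 0.05 is 7.815.
Since 4.566 < 7.815, we fail to reject the null hypothesis — the data are consistent with the 9:3:3:1 ratio.

4.566; consistent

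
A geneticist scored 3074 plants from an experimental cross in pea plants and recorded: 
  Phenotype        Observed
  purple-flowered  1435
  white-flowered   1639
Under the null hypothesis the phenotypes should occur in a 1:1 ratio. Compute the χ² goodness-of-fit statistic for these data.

Under the 1:1 hypothesis (Σ ratio = 2, N = 3074):
  purple-flowered: 3074 × 1/2 = 1537
  white-flowered: 3074 × 1/2 = 1537
χ² = Σ (O − E)² / E
  purple-flowered: (1435 − 1537)² / 1537 = 6.7690
  white-flowered: (1639 − 1537)² / 1537 = 6.7690
χ² = 6.7690 + 6.7690 = 13.538

13.538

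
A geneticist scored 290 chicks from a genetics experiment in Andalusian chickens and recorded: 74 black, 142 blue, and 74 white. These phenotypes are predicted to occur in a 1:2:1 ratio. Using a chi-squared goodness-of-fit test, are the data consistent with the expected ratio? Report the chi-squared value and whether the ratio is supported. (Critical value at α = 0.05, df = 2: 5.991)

0.124; consistent

Expected counts for N = 290 under a 1:2:1 ratio (total parts = 4):
  black: 290 × 1/4 = 72.5
  blue: 290 × 2/4 = 145
  white: 290 × 1/4 = 72.5
χ² = Σ (O − E)² / E
  black: (74 − 72.5)² / 72.5 = 0.0310
  blue: (142 − 145)² / 145 = 0.0621
  white: (74 − 72.5)² / 72.5 = 0.0310
χ² = 0.0310 + 0.0621 + 0.0310 = 0.1241 ≈ 0.124
Degrees of freedom = 3 − 1 = 2; critical value at α = 0.05 is 5.991.
Since 0.124 < 5.991, we fail to reject the null hypothesis — the data are consistent with the 1:2:1 ratio.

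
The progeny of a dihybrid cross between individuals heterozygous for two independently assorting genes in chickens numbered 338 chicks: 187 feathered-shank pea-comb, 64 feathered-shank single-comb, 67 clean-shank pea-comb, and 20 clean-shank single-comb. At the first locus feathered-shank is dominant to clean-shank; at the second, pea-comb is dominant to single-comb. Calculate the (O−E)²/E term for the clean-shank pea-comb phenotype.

A dihybrid F₂ with independent assortment and complete dominance at both loci gives a 9:3:3:1 phenotypic ratio.
The 9:3:3:1 ratio has 16 parts, so with N = 338 the expected counts are:
  feathered-shank pea-comb: 338 × 9/16 = 190.125
  feathered-shank single-comb: 338 × 3/16 = 63.375
  clean-shank pea-comb: 338 × 3/16 = 63.375
  clean-shank single-comb: 338 × 1/16 = 21.125
Contribution of clean-shank pea-comb: (67 − 63.375)² / 63.375 = 0.2073

0.207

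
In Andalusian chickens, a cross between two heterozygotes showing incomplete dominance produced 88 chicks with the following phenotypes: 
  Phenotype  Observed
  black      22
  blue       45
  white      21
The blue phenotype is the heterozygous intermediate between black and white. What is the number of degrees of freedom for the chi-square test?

2

With incomplete dominance, a heterozygote × heterozygote cross gives a 1:2:1 phenotypic ratio.
A goodness-of-fit test with 3 phenotype classes has df = 3 − 1 = 2.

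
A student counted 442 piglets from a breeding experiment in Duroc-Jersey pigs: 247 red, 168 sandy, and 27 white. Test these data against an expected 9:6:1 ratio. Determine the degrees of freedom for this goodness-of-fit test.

A goodness-of-fit test with 3 phenotype classes has df = 3 − 1 = 2.

2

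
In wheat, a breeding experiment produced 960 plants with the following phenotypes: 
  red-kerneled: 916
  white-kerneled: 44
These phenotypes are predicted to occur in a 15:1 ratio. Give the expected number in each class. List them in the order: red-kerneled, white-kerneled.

900, 60

The 15:1 ratio has 16 parts, so with N = 960 the expected counts are:
  red-kerneled: 960 × 15/16 = 900
  white-kerneled: 960 × 1/16 = 60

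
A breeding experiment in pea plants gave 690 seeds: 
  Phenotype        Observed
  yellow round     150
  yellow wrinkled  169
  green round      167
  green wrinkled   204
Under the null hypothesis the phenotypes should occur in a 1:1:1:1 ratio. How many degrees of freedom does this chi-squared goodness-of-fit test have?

A goodness-of-fit test with 4 phenotype classes has df = 4 − 1 = 3.

3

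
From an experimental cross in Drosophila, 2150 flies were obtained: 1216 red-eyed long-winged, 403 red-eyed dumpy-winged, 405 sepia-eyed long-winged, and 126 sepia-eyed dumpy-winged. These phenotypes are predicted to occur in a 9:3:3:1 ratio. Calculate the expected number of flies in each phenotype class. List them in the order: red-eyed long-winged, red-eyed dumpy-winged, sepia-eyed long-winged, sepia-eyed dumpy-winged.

1209.375, 403.125, 403.125, 134.375

Total ratio parts = 16. Expected numbers out of 2150:
  red-eyed long-winged: 2150 × 9/16 = 1209.375
  red-eyed dumpy-winged: 2150 × 3/16 = 403.125
  sepia-eyed long-winged: 2150 × 3/16 = 403.125
  sepia-eyed dumpy-winged: 2150 × 1/16 = 134.375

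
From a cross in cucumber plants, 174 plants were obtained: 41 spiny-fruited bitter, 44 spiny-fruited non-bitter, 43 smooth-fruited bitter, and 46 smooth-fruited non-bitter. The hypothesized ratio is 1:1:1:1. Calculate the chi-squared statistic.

Under the 1:1:1:1 hypothesis (Σ ratio = 4, N = 174):
  spiny-fruited bitter: 174 × 1/4 = 43.5
  spiny-fruited non-bitter: 174 × 1/4 = 43.5
  smooth-fruited bitter: 174 × 1/4 = 43.5
  smooth-fruited non-bitter: 174 × 1/4 = 43.5
χ² = Σ (O − E)² / E
  spiny-fruited bitter: (41 − 43.5)² / 43.5 = 0.1437
  spiny-fruited non-bitter: (44 − 43.5)² / 43.5 = 0.0057
  smooth-fruited bitter: (43 − 43.5)² / 43.5 = 0.0057
  smooth-fruited non-bitter: (46 − 43.5)² / 43.5 = 0.1437
χ² = 0.1437 + 0.0057 + 0.0057 + 0.1437 = 0.2988 ≈ 0.299

0.299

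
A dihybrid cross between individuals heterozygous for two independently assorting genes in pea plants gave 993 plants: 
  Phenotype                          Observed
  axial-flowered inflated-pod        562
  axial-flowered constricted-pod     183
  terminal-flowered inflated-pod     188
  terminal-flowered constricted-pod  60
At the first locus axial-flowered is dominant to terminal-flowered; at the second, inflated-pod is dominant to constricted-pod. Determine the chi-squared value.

A dihybrid F₂ with independent assortment and complete dominance at both loci gives a 9:3:3:1 phenotypic ratio.
Under the 9:3:3:1 hypothesis (Σ ratio = 16, N = 993):
  axial-flowered inflated-pod: 993 × 9/16 = 558.5625
  axial-flowered constricted-pod: 993 × 3/16 = 186.1875
  terminal-flowered inflated-pod: 993 × 3/16 = 186.1875
  terminal-flowered constricted-pod: 993 × 1/16 = 62.0625
χ² = Σ (O − E)² / E
  axial-flowered inflated-pod: (562 − 558.5625)² / 558.5625 = 0.0212
  axial-flowered constricted-pod: (183 − 186.1875)² / 186.1875 = 0.0546
  terminal-flowered inflated-pod: (188 − 186.1875)² / 186.1875 = 0.0176
  terminal-flowered constricted-pod: (60 − 62.0625)² / 62.0625 = 0.0685
χ² = 0.0212 + 0.0546 + 0.0176 + 0.0685 = 0.1619 ≈ 0.162

0.162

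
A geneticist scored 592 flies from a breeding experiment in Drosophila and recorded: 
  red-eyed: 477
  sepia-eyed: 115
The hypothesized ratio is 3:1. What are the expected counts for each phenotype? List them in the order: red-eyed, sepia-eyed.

444, 148

Expected counts for N = 592 under a 3:1 ratio (total parts = 4):
  red-eyed: 592 × 3/4 = 444
  sepia-eyed: 592 × 1/4 = 148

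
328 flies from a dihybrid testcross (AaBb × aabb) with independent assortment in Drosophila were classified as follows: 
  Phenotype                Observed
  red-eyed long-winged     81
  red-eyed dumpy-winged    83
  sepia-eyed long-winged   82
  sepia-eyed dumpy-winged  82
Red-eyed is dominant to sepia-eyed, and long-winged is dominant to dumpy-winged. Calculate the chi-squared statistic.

A dihybrid testcross with independent assortment gives a 1:1:1:1 ratio.
Total ratio parts = 4. Expected numbers out of 328:
  red-eyed long-winged: 328 × 1/4 = 82
  red-eyed dumpy-winged: 328 × 1/4 = 82
  sepia-eyed long-winged: 328 × 1/4 = 82
  sepia-eyed dumpy-winged: 328 × 1/4 = 82
χ² = Σ (O − E)² / E
  red-eyed long-winged: (81 − 82)² / 82 = 0.0122
  red-eyed dumpy-winged: (83 − 82)² / 82 = 0.0122
  sepia-eyed long-winged: (82 − 82)² / 82 = 0.0000
  sepia-eyed dumpy-winged: (82 − 82)² / 82 = 0.0000
χ² = 0.0122 + 0.0122 + 0.0000 + 0.0000 = 0.0244 ≈ 0.024

0.024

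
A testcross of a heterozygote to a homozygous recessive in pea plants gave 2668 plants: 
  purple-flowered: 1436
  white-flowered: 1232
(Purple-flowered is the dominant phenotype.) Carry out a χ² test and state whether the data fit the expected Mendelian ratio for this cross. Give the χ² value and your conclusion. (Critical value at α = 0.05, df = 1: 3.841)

A testcross of a heterozygote (Aa × aa) gives a 1:1 phenotypic ratio.
The 1:1 ratio has 2 parts, so with N = 2668 the expected counts are:
  purple-flowered: 2668 × 1/2 = 1334
  white-flowered: 2668 × 1/2 = 1334
χ² = Σ (O − E)² / E
  purple-flowered: (1436 − 1334)² / 1334 = 7.7991
  white-flowered: (1232 − 1334)² / 1334 = 7.7991
χ² = 7.7991 + 7.7991 = 15.5982 ≈ 15.598
Degrees of freedom = 2 − 1 = 1; critical value at α = 0.05 is 3.841.
Since 15.598 > 3.841, we reject the null hypothesis — the data do not fit the 1:1 ratio.

15.598; not consistent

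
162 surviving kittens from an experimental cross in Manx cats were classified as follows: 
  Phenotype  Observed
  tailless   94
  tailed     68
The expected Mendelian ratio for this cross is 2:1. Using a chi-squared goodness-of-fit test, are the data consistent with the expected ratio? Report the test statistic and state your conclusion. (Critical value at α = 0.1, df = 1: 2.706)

Expected counts for N = 162 under a 2:1 ratio (total parts = 3):
  tailless: 162 × 2/3 = 108
  tailed: 162 × 1/3 = 54
χ² = Σ (O − E)² / E
  tailless: (94 − 108)² / 108 = 1.8148
  tailed: (68 − 54)² / 54 = 3.6296
χ² = 1.8148 + 3.6296 = 5.4444 ≈ 5.444
Degrees of freedom = 2 − 1 = 1; critical value at α = 0.1 is 2.706.
Since 5.444 > 2.706, we reject the null hypothesis — the data do not fit the 2:1 ratio.

5.444; not consistent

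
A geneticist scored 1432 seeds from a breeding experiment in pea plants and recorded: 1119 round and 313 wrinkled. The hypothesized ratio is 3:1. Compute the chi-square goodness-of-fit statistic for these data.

The 3:1 ratio has 4 parts, so with N = 1432 the expected counts are:
  round: 1432 × 3/4 = 1074
  wrinkled: 1432 × 1/4 = 358
χ² = Σ (O − E)² / E
  round: (1119 − 1074)² / 1074 = 1.8855
  wrinkled: (313 − 358)² / 358 = 5.6564
χ² = 1.8855 + 5.6564 = 7.5419 ≈ 7.542

7.542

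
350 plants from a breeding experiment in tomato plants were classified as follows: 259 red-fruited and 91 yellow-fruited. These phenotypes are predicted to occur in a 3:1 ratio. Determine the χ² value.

0.187

Total ratio parts = 4. Expected numbers out of 350:
  red-fruited: 350 × 3/4 = 262.5
  yellow-fruited: 350 × 1/4 = 87.5
χ² = Σ (O − E)² / E
  red-fruited: (259 − 262.5)² / 262.5 = 0.0467
  yellow-fruited: (91 − 87.5)² / 87.5 = 0.1400
χ² = 0.0467 + 0.1400 = 0.1867 ≈ 0.187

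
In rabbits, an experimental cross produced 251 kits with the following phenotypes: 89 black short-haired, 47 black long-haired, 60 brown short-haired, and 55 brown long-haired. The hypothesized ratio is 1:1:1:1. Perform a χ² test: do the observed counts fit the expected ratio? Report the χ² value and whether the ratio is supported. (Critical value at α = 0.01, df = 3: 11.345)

Under the 1:1:1:1 hypothesis (Σ ratio = 4, N = 251):
  black short-haired: 251 × 1/4 = 62.75
  black long-haired: 251 × 1/4 = 62.75
  brown short-haired: 251 × 1/4 = 62.75
  brown long-haired: 251 × 1/4 = 62.75
χ² = Σ (O − E)² / E
  black short-haired: (89 − 62.75)² / 62.75 = 10.9811
  black long-haired: (47 − 62.75)² / 62.75 = 3.9532
  brown short-haired: (60 − 62.75)² / 62.75 = 0.1205
  brown long-haired: (55 − 62.75)² / 62.75 = 0.9572
χ² = 10.9811 + 3.9532 + 0.1205 + 0.9572 = 16.012
Degrees of freedom = 4 − 1 = 3; critical value at α = 0.01 is 11.345.
Since 16.012 > 11.345, we reject the null hypothesis — the data do not fit the 1:1:1:1 ratio.

16.012; not consistent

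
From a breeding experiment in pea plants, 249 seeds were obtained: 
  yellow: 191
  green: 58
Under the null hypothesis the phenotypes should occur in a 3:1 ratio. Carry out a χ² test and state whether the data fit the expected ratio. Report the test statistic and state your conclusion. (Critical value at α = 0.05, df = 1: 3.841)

0.387; consistent

The 3:1 ratio has 4 parts, so with N = 249 the expected counts are:
  yellow: 249 × 3/4 = 186.75
  green: 249 × 1/4 = 62.25
χ² = Σ (O − E)² / E
  yellow: (191 − 186.75)² / 186.75 = 0.0967
  green: (58 − 62.25)² / 62.25 = 0.2902
χ² = 0.0967 + 0.2902 = 0.3869 ≈ 0.387
Degrees of freedom = 2 − 1 = 1; critical value at α = 0.05 is 3.841.
Since 0.387 < 3.841, we fail to reject the null hypothesis — the data are consistent with the 3:1 ratio.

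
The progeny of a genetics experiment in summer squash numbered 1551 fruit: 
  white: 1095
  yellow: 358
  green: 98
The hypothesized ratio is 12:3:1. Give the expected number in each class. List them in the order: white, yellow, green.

1163.25, 290.8125, 96.9375

The 12:3:1 ratio has 16 parts, so with N = 1551 the expected counts are:
  white: 1551 × 12/16 = 1163.25
  yellow: 1551 × 3/16 = 290.8125
  green: 1551 × 1/16 = 96.9375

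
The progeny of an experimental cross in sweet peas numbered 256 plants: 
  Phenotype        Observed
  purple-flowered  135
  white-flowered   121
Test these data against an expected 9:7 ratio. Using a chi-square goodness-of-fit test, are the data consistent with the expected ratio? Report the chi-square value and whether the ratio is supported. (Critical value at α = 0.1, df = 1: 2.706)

1.286; consistent

Under the 9:7 hypothesis (Σ ratio = 16, N = 256):
  purple-flowered: 256 × 9/16 = 144
  white-flowered: 256 × 7/16 = 112
χ² = Σ (O − E)² / E
  purple-flowered: (135 − 144)² / 144 = 0.5625
  white-flowered: (121 − 112)² / 112 = 0.7232
χ² = 0.5625 + 0.7232 = 1.2857 ≈ 1.286
Degrees of freedom = 2 − 1 = 1; critical value at α = 0.1 is 2.706.
Since 1.286 < 2.706, we fail to reject the null hypothesis — the data are consistent with the 9:7 ratio.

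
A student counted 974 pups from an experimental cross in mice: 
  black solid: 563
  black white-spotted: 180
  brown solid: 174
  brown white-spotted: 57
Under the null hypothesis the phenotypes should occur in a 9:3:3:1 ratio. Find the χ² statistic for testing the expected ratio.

1.109

The 9:3:3:1 ratio has 16 parts, so with N = 974 the expected counts are:
  black solid: 974 × 9/16 = 547.875
  black white-spotted: 974 × 3/16 = 182.625
  brown solid: 974 × 3/16 = 182.625
  brown white-spotted: 974 × 1/16 = 60.875
χ² = Σ (O − E)² / E
  black solid: (563 − 547.875)² / 547.875 = 0.4176
  black white-spotted: (180 − 182.625)² / 182.625 = 0.0377
  brown solid: (174 − 182.625)² / 182.625 = 0.4073
  brown white-spotted: (57 − 60.875)² / 60.875 = 0.2467
χ² = 0.4176 + 0.0377 + 0.4073 + 0.2467 = 1.1093 ≈ 1.109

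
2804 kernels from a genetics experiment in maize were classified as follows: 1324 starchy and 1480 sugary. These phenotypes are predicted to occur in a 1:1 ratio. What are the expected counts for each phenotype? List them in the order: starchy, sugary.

Expected counts for N = 2804 under a 1:1 ratio (total parts = 2):
  starchy: 2804 × 1/2 = 1402
  sugary: 2804 × 1/2 = 1402

1402, 1402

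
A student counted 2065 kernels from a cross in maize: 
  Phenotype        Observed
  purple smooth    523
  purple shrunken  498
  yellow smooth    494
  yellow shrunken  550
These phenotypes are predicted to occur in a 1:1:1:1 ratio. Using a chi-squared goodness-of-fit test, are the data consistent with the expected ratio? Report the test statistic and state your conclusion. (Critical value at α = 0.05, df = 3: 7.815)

Total ratio parts = 4. Expected numbers out of 2065:
  purple smooth: 2065 × 1/4 = 516.25
  purple shrunken: 2065 × 1/4 = 516.25
  yellow smooth: 2065 × 1/4 = 516.25
  yellow shrunken: 2065 × 1/4 = 516.25
χ² = Σ (O − E)² / E
  purple smooth: (523 − 516.25)² / 516.25 = 0.0883
  purple shrunken: (498 − 516.25)² / 516.25 = 0.6452
  yellow smooth: (494 − 516.25)² / 516.25 = 0.9590
  yellow shrunken: (550 − 516.25)² / 516.25 = 2.2064
χ² = 0.0883 + 0.6452 + 0.9590 + 2.2064 = 3.8989 ≈ 3.899
Degrees of freedom = 4 − 1 = 3; critical value at α = 0.05 is 7.815.
Since 3.899 < 7.815, we fail to reject the null hypothesis — the data are consistent with the 1:1:1:1 ratio.

3.899; consistent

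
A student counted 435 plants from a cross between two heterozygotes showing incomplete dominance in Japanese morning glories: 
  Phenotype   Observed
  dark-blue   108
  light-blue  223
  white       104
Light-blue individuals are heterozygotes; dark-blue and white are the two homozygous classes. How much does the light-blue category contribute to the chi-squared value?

0.139

With incomplete dominance, a heterozygote × heterozygote cross gives a 1:2:1 phenotypic ratio.
Under the 1:2:1 hypothesis (Σ ratio = 4, N = 435):
  dark-blue: 435 × 1/4 = 108.75
  light-blue: 435 × 2/4 = 217.5
  white: 435 × 1/4 = 108.75
Contribution of light-blue: (223 − 217.5)² / 217.5 = 0.1391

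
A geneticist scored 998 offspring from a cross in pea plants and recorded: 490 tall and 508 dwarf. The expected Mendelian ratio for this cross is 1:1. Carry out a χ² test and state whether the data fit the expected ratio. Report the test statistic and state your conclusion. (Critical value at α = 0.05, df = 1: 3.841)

Under the 1:1 hypothesis (Σ ratio = 2, N = 998):
  tall: 998 × 1/2 = 499
  dwarf: 998 × 1/2 = 499
χ² = Σ (O − E)² / E
  tall: (490 − 499)² / 499 = 0.1623
  dwarf: (508 − 499)² / 499 = 0.1623
χ² = 0.1623 + 0.1623 = 0.3246 ≈ 0.325
Degrees of freedom = 2 − 1 = 1; critical value at α = 0.05 is 3.841.
Since 0.325 < 3.841, we fail to reject the null hypothesis — the data are consistent with the 1:1 ratio.

0.325; consistent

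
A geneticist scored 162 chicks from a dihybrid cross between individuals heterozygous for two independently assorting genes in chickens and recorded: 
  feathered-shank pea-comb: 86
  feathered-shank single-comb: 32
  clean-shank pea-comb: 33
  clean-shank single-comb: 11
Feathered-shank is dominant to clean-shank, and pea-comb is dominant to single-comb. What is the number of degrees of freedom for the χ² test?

A dihybrid F₂ with independent assortment and complete dominance at both loci gives a 9:3:3:1 phenotypic ratio.
A goodness-of-fit test with 4 phenotype classes has df = 4 − 1 = 3.

3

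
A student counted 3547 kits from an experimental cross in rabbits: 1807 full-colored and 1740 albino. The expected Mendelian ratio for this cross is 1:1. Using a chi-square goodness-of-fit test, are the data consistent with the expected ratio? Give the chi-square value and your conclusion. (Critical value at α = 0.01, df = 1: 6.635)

Under the 1:1 hypothesis (Σ ratio = 2, N = 3547):
  full-colored: 3547 × 1/2 = 1773.5
  albino: 3547 × 1/2 = 1773.5
χ² = Σ (O − E)² / E
  full-colored: (1807 − 1773.5)² / 1773.5 = 0.6328
  albino: (1740 − 1773.5)² / 1773.5 = 0.6328
χ² = 0.6328 + 0.6328 = 1.2656 ≈ 1.266
Degrees of freedom = 2 − 1 = 1; critical value at α = 0.01 is 6.635.
Since 1.266 < 6.635, we fail to reject the null hypothesis — the data are consistent with the 1:1 ratio.

1.266; consistent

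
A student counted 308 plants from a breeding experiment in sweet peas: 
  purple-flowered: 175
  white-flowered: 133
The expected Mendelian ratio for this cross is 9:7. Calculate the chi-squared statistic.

Total ratio parts = 16. Expected numbers out of 308:
  purple-flowered: 308 × 9/16 = 173.25
  white-flowered: 308 × 7/16 = 134.75
χ² = Σ (O − E)² / E
  purple-flowered: (175 − 173.25)² / 173.25 = 0.0177
  white-flowered: (133 − 134.75)² / 134.75 = 0.0227
χ² = 0.0177 + 0.0227 = 0.0404 ≈ 0.040

0.040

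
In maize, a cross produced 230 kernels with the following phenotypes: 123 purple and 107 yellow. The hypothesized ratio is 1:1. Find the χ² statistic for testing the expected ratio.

Total ratio parts = 2. Expected numbers out of 230:
  purple: 230 × 1/2 = 115
  yellow: 230 × 1/2 = 115
χ² = Σ (O − E)² / E
  purple: (123 − 115)² / 115 = 0.5565
  yellow: (107 − 115)² / 115 = 0.5565
χ² = 0.5565 + 0.5565 = 1.113

1.113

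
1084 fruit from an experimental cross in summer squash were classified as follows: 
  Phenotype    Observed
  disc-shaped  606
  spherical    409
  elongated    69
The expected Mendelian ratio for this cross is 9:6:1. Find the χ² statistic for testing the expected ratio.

0.062

The 9:6:1 ratio has 16 parts, so with N = 1084 the expected counts are:
  disc-shaped: 1084 × 9/16 = 609.75
  spherical: 1084 × 6/16 = 406.5
  elongated: 1084 × 1/16 = 67.75
χ² = Σ (O − E)² / E
  disc-shaped: (606 − 609.75)² / 609.75 = 0.0231
  spherical: (409 − 406.5)² / 406.5 = 0.0154
  elongated: (69 − 67.75)² / 67.75 = 0.0231
χ² = 0.0231 + 0.0154 + 0.0231 = 0.0616 ≈ 0.062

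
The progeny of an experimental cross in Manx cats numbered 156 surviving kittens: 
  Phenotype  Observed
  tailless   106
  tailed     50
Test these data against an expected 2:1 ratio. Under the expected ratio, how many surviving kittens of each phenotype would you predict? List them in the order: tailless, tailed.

104, 52

Expected counts for N = 156 under a 2:1 ratio (total parts = 3):
  tailless: 156 × 2/3 = 104
  tailed: 156 × 1/3 = 52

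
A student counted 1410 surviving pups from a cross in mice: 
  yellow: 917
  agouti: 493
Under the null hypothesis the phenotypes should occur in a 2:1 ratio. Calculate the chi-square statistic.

Expected counts for N = 1410 under a 2:1 ratio (total parts = 3):
  yellow: 1410 × 2/3 = 940
  agouti: 1410 × 1/3 = 470
χ² = Σ (O − E)² / E
  yellow: (917 − 940)² / 940 = 0.5628
  agouti: (493 − 470)² / 470 = 1.1255
χ² = 0.5628 + 1.1255 = 1.6883 ≈ 1.688

1.688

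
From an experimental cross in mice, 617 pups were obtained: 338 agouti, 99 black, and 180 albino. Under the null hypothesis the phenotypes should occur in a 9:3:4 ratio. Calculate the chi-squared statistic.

Under the 9:3:4 hypothesis (Σ ratio = 16, N = 617):
  agouti: 617 × 9/16 = 347.0625
  black: 617 × 3/16 = 115.6875
  albino: 617 × 4/16 = 154.25
χ² = Σ (O − E)² / E
  agouti: (338 − 347.0625)² / 347.0625 = 0.2366
  black: (99 − 115.6875)² / 115.6875 = 2.4071
  albino: (180 − 154.25)² / 154.25 = 4.2986
χ² = 0.2366 + 2.4071 + 4.2986 = 6.9423 ≈ 6.942

6.942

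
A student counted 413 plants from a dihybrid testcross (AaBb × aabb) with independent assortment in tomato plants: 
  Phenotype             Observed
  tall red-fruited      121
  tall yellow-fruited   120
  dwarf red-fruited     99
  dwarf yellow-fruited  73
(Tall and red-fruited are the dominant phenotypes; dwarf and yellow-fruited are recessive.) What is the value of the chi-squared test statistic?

A dihybrid testcross with independent assortment gives a 1:1:1:1 ratio.
The 1:1:1:1 ratio has 4 parts, so with N = 413 the expected counts are:
  tall red-fruited: 413 × 1/4 = 103.25
  tall yellow-fruited: 413 × 1/4 = 103.25
  dwarf red-fruited: 413 × 1/4 = 103.25
  dwarf yellow-fruited: 413 × 1/4 = 103.25
χ² = Σ (O − E)² / E
  tall red-fruited: (121 − 103.25)² / 103.25 = 3.0515
  tall yellow-fruited: (120 − 103.25)² / 103.25 = 2.7173
  dwarf red-fruited: (99 − 103.25)² / 103.25 = 0.1749
  dwarf yellow-fruited: (73 − 103.25)² / 103.25 = 8.8626
χ² = 3.0515 + 2.7173 + 0.1749 + 8.8626 = 14.8063 ≈ 14.806

14.806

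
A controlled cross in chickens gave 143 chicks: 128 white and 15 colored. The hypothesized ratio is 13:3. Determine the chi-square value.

Expected counts for N = 143 under a 13:3 ratio (total parts = 16):
  white: 143 × 13/16 = 116.1875
  colored: 143 × 3/16 = 26.8125
χ² = Σ (O − E)² / E
  white: (128 − 116.1875)² / 116.1875 = 1.2009
  colored: (15 − 26.8125)² / 26.8125 = 5.2041
χ² = 1.2009 + 5.2041 = 6.405

6.405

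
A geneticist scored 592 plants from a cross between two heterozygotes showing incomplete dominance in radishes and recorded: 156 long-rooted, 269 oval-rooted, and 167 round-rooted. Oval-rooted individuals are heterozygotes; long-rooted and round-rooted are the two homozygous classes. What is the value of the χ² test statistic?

With incomplete dominance, a heterozygote × heterozygote cross gives a 1:2:1 phenotypic ratio.
The 1:2:1 ratio has 4 parts, so with N = 592 the expected counts are:
  long-rooted: 592 × 1/4 = 148
  oval-rooted: 592 × 2/4 = 296
  round-rooted: 592 × 1/4 = 148
χ² = Σ (O − E)² / E
  long-rooted: (156 − 148)² / 148 = 0.4324
  oval-rooted: (269 − 296)² / 296 = 2.4628
  round-rooted: (167 − 148)² / 148 = 2.4392
χ² = 0.4324 + 2.4628 + 2.4392 = 5.3344 ≈ 5.334

5.334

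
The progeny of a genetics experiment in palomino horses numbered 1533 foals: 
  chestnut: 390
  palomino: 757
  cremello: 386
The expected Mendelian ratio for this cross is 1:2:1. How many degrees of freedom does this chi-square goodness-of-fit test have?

A goodness-of-fit test with 3 phenotype classes has df = 3 − 1 = 2.

2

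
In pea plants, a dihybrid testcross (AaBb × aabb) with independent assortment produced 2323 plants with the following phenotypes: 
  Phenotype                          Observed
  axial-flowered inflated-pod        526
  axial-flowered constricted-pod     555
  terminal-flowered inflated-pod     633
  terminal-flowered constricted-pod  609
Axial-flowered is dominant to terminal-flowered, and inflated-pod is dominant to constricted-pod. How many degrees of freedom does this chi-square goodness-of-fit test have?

3

A dihybrid testcross with independent assortment gives a 1:1:1:1 ratio.
A goodness-of-fit test with 4 phenotype classes has df = 4 − 1 = 3.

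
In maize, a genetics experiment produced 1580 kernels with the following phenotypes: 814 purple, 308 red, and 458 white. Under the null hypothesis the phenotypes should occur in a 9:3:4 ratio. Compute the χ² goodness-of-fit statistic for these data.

Expected counts for N = 1580 under a 9:3:4 ratio (total parts = 16):
  purple: 1580 × 9/16 = 888.75
  red: 1580 × 3/16 = 296.25
  white: 1580 × 4/16 = 395
χ² = Σ (O − E)² / E
  purple: (814 − 888.75)² / 888.75 = 6.2870
  red: (308 − 296.25)² / 296.25 = 0.4660
  white: (458 − 395)² / 395 = 10.0481
χ² = 6.2870 + 0.4660 + 10.0481 = 16.8011 ≈ 16.801

16.801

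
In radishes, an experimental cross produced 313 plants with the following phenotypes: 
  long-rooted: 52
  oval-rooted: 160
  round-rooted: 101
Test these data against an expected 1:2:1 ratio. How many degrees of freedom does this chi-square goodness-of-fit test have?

A goodness-of-fit test with 3 phenotype classes has df = 3 − 1 = 2.

2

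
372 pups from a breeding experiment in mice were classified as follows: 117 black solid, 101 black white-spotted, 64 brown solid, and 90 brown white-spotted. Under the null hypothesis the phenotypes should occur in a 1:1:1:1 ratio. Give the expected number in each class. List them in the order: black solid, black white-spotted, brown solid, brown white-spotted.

93, 93, 93, 93

Expected counts for N = 372 under a 1:1:1:1 ratio (total parts = 4):
  black solid: 372 × 1/4 = 93
  black white-spotted: 372 × 1/4 = 93
  brown solid: 372 × 1/4 = 93
  brown white-spotted: 372 × 1/4 = 93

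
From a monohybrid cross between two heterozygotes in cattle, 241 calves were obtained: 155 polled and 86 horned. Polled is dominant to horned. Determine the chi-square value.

For a monohybrid cross between heterozygotes with complete dominance, the expected phenotypic ratio is 3:1.
Under the 3:1 hypothesis (Σ ratio = 4, N = 241):
  polled: 241 × 3/4 = 180.75
  horned: 241 × 1/4 = 60.25
χ² = Σ (O − E)² / E
  polled: (155 − 180.75)² / 180.75 = 3.6684
  horned: (86 − 60.25)² / 60.25 = 11.0052
χ² = 3.6684 + 11.0052 = 14.6736 ≈ 14.674

14.674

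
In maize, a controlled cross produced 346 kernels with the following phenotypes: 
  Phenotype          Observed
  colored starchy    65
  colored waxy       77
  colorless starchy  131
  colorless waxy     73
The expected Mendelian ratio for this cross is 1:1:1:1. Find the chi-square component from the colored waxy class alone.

1.043

Under the 1:1:1:1 hypothesis (Σ ratio = 4, N = 346):
  colored starchy: 346 × 1/4 = 86.5
  colored waxy: 346 × 1/4 = 86.5
  colorless starchy: 346 × 1/4 = 86.5
  colorless waxy: 346 × 1/4 = 86.5
Contribution of colored waxy: (77 − 86.5)² / 86.5 = 1.0434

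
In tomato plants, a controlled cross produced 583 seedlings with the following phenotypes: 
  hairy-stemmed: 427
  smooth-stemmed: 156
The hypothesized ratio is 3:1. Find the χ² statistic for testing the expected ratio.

0.961

Under the 3:1 hypothesis (Σ ratio = 4, N = 583):
  hairy-stemmed: 583 × 3/4 = 437.25
  smooth-stemmed: 583 × 1/4 = 145.75
χ² = Σ (O − E)² / E
  hairy-stemmed: (427 − 437.25)² / 437.25 = 0.2403
  smooth-stemmed: (156 − 145.75)² / 145.75 = 0.7208
χ² = 0.2403 + 0.7208 = 0.9611 ≈ 0.961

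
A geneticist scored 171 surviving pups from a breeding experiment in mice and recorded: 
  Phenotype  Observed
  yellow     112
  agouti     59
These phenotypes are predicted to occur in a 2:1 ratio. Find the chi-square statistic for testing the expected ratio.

0.105

The 2:1 ratio has 3 parts, so with N = 171 the expected counts are:
  yellow: 171 × 2/3 = 114
  agouti: 171 × 1/3 = 57
χ² = Σ (O − E)² / E
  yellow: (112 − 114)² / 114 = 0.0351
  agouti: (59 − 57)² / 57 = 0.0702
χ² = 0.0351 + 0.0702 = 0.1053 ≈ 0.105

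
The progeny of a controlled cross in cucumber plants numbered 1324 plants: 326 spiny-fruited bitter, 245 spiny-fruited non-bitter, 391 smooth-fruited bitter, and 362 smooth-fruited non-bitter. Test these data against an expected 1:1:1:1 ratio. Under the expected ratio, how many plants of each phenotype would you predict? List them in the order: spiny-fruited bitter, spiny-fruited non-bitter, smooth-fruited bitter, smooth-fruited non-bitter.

331, 331, 331, 331

The 1:1:1:1 ratio has 4 parts, so with N = 1324 the expected counts are:
  spiny-fruited bitter: 1324 × 1/4 = 331
  spiny-fruited non-bitter: 1324 × 1/4 = 331
  smooth-fruited bitter: 1324 × 1/4 = 331
  smooth-fruited non-bitter: 1324 × 1/4 = 331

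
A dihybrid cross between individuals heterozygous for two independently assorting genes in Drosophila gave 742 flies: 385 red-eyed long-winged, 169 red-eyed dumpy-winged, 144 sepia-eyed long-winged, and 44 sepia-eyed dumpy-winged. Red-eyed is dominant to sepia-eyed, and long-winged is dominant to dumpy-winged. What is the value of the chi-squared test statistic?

A dihybrid F₂ with independent assortment and complete dominance at both loci gives a 9:3:3:1 phenotypic ratio.
Expected counts for N = 742 under a 9:3:3:1 ratio (total parts = 16):
  red-eyed long-winged: 742 × 9/16 = 417.375
  red-eyed dumpy-winged: 742 × 3/16 = 139.125
  sepia-eyed long-winged: 742 × 3/16 = 139.125
  sepia-eyed dumpy-winged: 742 × 1/16 = 46.375
χ² = Σ (O − E)² / E
  red-eyed long-winged: (385 − 417.375)² / 417.375 = 2.5113
  red-eyed dumpy-winged: (169 − 139.125)² / 139.125 = 6.4152
  sepia-eyed long-winged: (144 − 139.125)² / 139.125 = 0.1708
  sepia-eyed dumpy-winged: (44 − 46.375)² / 46.375 = 0.1216
χ² = 2.5113 + 6.4152 + 0.1708 + 0.1216 = 9.2189 ≈ 9.219

9.219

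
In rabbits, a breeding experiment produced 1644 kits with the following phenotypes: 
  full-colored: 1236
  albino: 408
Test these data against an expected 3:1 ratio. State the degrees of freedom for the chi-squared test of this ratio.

A goodness-of-fit test with 2 phenotype classes has df = 2 − 1 = 1.

1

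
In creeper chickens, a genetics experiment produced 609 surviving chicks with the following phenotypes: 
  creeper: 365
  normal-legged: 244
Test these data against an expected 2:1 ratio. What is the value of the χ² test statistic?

Total ratio parts = 3. Expected numbers out of 609:
  creeper: 609 × 2/3 = 406
  normal-legged: 609 × 1/3 = 203
χ² = Σ (O − E)² / E
  creeper: (365 − 406)² / 406 = 4.1404
  normal-legged: (244 − 203)² / 203 = 8.2808
χ² = 4.1404 + 8.2808 = 12.4212 ≈ 12.421

12.421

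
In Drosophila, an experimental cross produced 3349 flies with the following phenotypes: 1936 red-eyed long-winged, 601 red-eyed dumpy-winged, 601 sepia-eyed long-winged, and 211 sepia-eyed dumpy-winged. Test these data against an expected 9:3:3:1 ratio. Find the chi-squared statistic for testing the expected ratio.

3.771

Expected counts for N = 3349 under a 9:3:3:1 ratio (total parts = 16):
  red-eyed long-winged: 3349 × 9/16 = 1883.8125
  red-eyed dumpy-winged: 3349 × 3/16 = 627.9375
  sepia-eyed long-winged: 3349 × 3/16 = 627.9375
  sepia-eyed dumpy-winged: 3349 × 1/16 = 209.3125
χ² = Σ (O − E)² / E
  red-eyed long-winged: (1936 − 1883.8125)² / 1883.8125 = 1.4458
  red-eyed dumpy-winged: (601 − 627.9375)² / 627.9375 = 1.1556
  sepia-eyed long-winged: (601 − 627.9375)² / 627.9375 = 1.1556
  sepia-eyed dumpy-winged: (211 − 209.3125)² / 209.3125 = 0.0136
χ² = 1.4458 + 1.1556 + 1.1556 + 0.0136 = 3.7706 ≈ 3.771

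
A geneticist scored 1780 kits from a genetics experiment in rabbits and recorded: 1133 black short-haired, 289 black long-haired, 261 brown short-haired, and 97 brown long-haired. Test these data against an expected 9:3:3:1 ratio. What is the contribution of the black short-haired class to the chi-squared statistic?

17.336

Total ratio parts = 16. Expected numbers out of 1780:
  black short-haired: 1780 × 9/16 = 1001.25
  black long-haired: 1780 × 3/16 = 333.75
  brown short-haired: 1780 × 3/16 = 333.75
  brown long-haired: 1780 × 1/16 = 111.25
Contribution of black short-haired: (1133 − 1001.25)² / 1001.25 = 17.3364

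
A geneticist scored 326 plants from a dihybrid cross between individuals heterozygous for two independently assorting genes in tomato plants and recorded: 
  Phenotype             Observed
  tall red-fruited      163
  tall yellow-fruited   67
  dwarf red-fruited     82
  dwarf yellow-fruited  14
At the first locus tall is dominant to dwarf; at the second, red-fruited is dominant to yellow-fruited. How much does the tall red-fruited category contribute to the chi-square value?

2.264

A dihybrid F₂ with independent assortment and complete dominance at both loci gives a 9:3:3:1 phenotypic ratio.
Under the 9:3:3:1 hypothesis (Σ ratio = 16, N = 326):
  tall red-fruited: 326 × 9/16 = 183.375
  tall yellow-fruited: 326 × 3/16 = 61.125
  dwarf red-fruited: 326 × 3/16 = 61.125
  dwarf yellow-fruited: 326 × 1/16 = 20.375
Contribution of tall red-fruited: (163 − 183.375)² / 183.375 = 2.2639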